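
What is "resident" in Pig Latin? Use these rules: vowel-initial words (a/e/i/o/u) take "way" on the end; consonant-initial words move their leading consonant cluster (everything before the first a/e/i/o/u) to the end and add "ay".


Word: "resident"
Starts with consonant(s) → move to end, add 'ay'
Consonant cluster: "r"
Pig Latin = "esidentray"


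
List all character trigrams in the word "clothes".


Word: "clothes" (length 7)
Number of trigrams = 7 - 3 + 1 = 5
  Position 0: "clo"
  Position 1: "lot"
  Position 2: "oth"
  Position 3: "the"
  Position 4: "hes"
Trigrams = "clo", "lot", "oth", "the", "hes"


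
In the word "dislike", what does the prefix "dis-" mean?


Prefix: dis-
Example: dislike (dis- + like)
Meaning = not / opposite


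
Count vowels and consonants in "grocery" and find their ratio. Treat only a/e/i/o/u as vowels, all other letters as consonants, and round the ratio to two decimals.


Word: "grocery"
Vowels (a,e,i,o,u): 2
Consonants: 5
Ratio = 2/5
= 0.40


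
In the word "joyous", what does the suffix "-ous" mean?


Suffix: -ous
Example: joyous (joy + -ous)
Meaning = having quality of


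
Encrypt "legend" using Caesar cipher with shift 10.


Word: "legend"
Shift: 10
Each letter → (letter + shift) mod 26:
  'l' (11) + 10 = 21 → 'v'
  'e' (4) + 10 = 14 → 'o'
  'g' (6) + 10 = 16 → 'q'
  'e' (4) + 10 = 14 → 'o'
  'n' (13) + 10 = 23 → 'x'
  'd' (3) + 10 = 13 → 'n'
Result = "voqoxn"


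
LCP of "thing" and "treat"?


Word 1: "thing"
Word 2: "treat"
Comparing from start:
  Pos 0: 't' == 't'
  Pos 1: 'h' != 'r' (stop)
LCP = "t" (length 1)


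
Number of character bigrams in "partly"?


Word: "partly" (length 6)
Number of 2-grams = length - 2 + 1 = 6 - 2 + 1
= 5


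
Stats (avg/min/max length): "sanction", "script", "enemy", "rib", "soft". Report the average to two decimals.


Lengths: "sanction"=8, "script"=6, "enemy"=5, "rib"=3, "soft"=4
Sum = 26, Count = 5
Average = 26/5 = 5.20
= avg=5.20, min=3, max=8


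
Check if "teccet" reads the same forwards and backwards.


Word: "teccet"
Reversed: "teccet"
Forward == Backward? teccet == teccet
Palindrome = Yes


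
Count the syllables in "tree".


Word: "tree"
Syllable breakdown: tree
Counting: 1 part
= 1 syllable


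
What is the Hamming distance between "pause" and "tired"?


Comparing character by character (same length = 5):
  Pos 0: 'p' vs 't' !=
  Pos 1: 'a' vs 'i' !=
  Pos 2: 'u' vs 'r' !=
  Pos 3: 's' vs 'e' !=
  Pos 4: 'e' vs 'd' !=
Hamming distance = 5


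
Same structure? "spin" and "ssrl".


Pattern of "spin": [0, 1, 2, 3]
Pattern of "ssrl": [0, 0, 1, 2]
Patterns do not match
Same pattern = No


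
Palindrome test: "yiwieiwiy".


Word: "yiwieiwiy"
Reversed: "yiwieiwiy"
Forward == Backward? yiwieiwiy == yiwieiwiy
Palindrome = Yes


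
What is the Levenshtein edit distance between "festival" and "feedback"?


Word 1: "festival" (length 8)
Word 2: "feedback" (length 8)
One optimal edit sequence (insert/delete/substitute each cost 1):
  1. keep 'f'
  2. keep 'e'
  3. substitute 's' -> 'e'  (+1)
  4. substitute 't' -> 'd'  (+1)
  5. substitute 'i' -> 'b'  (+1)
  6. substitute 'v' -> 'a'  (+1)
  7. substitute 'a' -> 'c'  (+1)
  8. substitute 'l' -> 'k'  (+1)
Total edit operations: 6
Edit distance = 6


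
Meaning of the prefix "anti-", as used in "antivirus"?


Prefix: anti-
Example: antivirus (anti- + virus)
Meaning = against


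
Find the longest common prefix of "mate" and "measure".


Word 1: "mate"
Word 2: "measure"
Comparing from start:
  Pos 0: 'm' == 'm'
  Pos 1: 'a' != 'e' (stop)
LCP = "m" (length 1)


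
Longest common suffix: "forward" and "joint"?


Word 1: "forward"
Word 2: "joint"
Comparing from end:
  Pos -1: 'd' != 't' (stop)
LCS = "" (length 0)


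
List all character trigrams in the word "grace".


Word: "grace" (length 5)
Number of trigrams = 5 - 3 + 1 = 3
  Position 0: "gra"
  Position 1: "rac"
  Position 2: "ace"
Trigrams = "gra", "rac", "ace"


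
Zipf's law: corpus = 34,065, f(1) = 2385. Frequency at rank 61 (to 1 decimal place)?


Zipf's law: f(r) = f(1) / r
f(1) = 2385
f(61) = 2385 / 61
= 39.1 occurrences


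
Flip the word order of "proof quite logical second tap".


Original: "proof quite logical second tap"
Words (1..n): proof | quite | logical | second | tap
Reversed (n..1): tap | second | logical | quite | proof
Result = "tap second logical quite proof"


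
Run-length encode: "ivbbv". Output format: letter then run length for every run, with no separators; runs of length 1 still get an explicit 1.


String: "ivbbv"
Scanning for consecutive runs:
  'i' x 1
  'v' x 1
  'b' x 2
  'v' x 1
RLE = "i1v1b2v1"


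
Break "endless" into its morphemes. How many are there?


Word: "endless"
Morphemes: end | -less
Each morpheme carries meaning
= 2 morphemes


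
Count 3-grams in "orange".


Word: "orange" (length 6)
Number of 3-grams = length - 3 + 1 = 6 - 3 + 1
= 4


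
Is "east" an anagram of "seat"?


Word 1: "seat" → sorted: aest
Word 2: "east" → sorted: aest
Same letters? aest == aest
Anagram = Yes


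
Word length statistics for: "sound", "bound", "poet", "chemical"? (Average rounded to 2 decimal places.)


Lengths: "sound"=5, "bound"=5, "poet"=4, "chemical"=8
Sum = 22, Count = 4
Average = 22/4 = 5.50
= avg=5.50, min=4, max=8


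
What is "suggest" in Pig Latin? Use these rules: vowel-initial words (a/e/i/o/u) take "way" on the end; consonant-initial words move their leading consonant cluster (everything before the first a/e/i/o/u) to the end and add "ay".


Word: "suggest"
Starts with consonant(s) → move to end, add 'ay'
Consonant cluster: "s"
Pig Latin = "uggestsay"


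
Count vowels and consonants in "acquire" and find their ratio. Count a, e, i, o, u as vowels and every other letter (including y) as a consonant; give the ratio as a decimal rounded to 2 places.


Word: "acquire"
Vowels (a,e,i,o,u): 4
Consonants: 3
Ratio = 4/3
= 1.33


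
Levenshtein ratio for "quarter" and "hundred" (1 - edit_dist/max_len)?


Word 1: "quarter" (length 7)
Word 2: "hundred" (length 7)
One optimal edit sequence:
  1. substitute 'q' -> 'h'  (+1)
  2. keep 'u'
  3. substitute 'a' -> 'n'  (+1)
  4. substitute 'r' -> 'd'  (+1)
  5. substitute 't' -> 'r'  (+1)
  6. keep 'e'
  7. substitute 'r' -> 'd'  (+1)
Edit distance = 5
Max length = max(7, 7) = 7
Similarity = 1 - 5/7
= 0.2857


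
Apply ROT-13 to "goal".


Word: "goal"
Shift: 13
Each letter → (letter + shift) mod 26:
  'g' (6) + 13 = 19 → 't'
  'o' (14) + 13 = 1 → 'b'
  'a' (0) + 13 = 13 → 'n'
  'l' (11) + 13 = 24 → 'y'
Result = "tbny"


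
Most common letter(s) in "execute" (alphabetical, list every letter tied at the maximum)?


Word: "execute"
Letter counts:
  'c': 1
  'e': 3
  't': 1
  'u': 1
  'x': 1
Maximum count = 3
Most frequent = 'e' (3 times each)


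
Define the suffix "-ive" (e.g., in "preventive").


Suffix: -ive
Example: preventive (prevent + -ive)
Meaning = tending to


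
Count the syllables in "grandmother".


Word: "grandmother"
Syllable breakdown: grand / moth / er
Counting: 3 parts
= 3 syllables


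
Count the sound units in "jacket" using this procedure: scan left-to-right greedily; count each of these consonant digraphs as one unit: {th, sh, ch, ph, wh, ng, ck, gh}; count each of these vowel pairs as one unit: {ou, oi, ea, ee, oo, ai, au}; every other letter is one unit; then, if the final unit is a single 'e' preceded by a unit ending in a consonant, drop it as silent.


Word: "jacket" (6 letters)
Left-to-right scan:
  [1] 'j' (letter)
  [2] 'a' (letter)
  [3] 'ck' (digraph)
  [4] 'e' (letter)
  [5] 't' (letter)
Units from scan: 5
Sound units = 5 units


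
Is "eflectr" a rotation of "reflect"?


Word: "reflect", Candidate: "eflectr"
Method: check if candidate is substring of word+word
"reflectreflect" contains "eflectr"? Yes
Is rotation = Yes


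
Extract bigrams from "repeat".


Word: "repeat" (length 6)
Number of bigrams = 6 - 2 + 1 = 5
  Position 0: "re"
  Position 1: "ep"
  Position 2: "pe"
  Position 3: "ea"
  Position 4: "at"
Bigrams = "re", "ep", "pe", "ea", "at"


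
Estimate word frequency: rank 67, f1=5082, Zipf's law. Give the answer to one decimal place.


Zipf's law: f(r) = f(1) / r
f(1) = 5082
f(67) = 5082 / 67
= 75.9 occurrences


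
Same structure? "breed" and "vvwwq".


Pattern of "breed": [0, 1, 2, 2, 3]
Pattern of "vvwwq": [0, 0, 1, 1, 2]
Patterns do not match
Same pattern = No


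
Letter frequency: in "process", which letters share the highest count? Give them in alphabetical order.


Word: "process"
Letter counts:
  'c': 1
  'e': 1
  'o': 1
  'p': 1
  'r': 1
  's': 2
Maximum count = 2
Most frequent = 's' (2 times each)


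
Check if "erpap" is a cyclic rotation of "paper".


Word: "paper", Candidate: "erpap"
Method: check if candidate is substring of word+word
"paperpaper" contains "erpap"? Yes
Is rotation = Yes


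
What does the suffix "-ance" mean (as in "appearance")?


Suffix: -ance
Example: appearance (appear + -ance)
Meaning = state of


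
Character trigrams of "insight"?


Word: "insight" (length 7)
Number of trigrams = 7 - 3 + 1 = 5
  Position 0: "ins"
  Position 1: "nsi"
  Position 2: "sig"
  Position 3: "igh"
  Position 4: "ght"
Trigrams = "ins", "nsi", "sig", "igh", "ght"


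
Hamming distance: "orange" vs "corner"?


Comparing character by character (same length = 6):
  Pos 0: 'o' vs 'c' !=
  Pos 1: 'r' vs 'o' !=
  Pos 2: 'a' vs 'r' !=
  Pos 3: 'n' vs 'n' =
  Pos 4: 'g' vs 'e' !=
  Pos 5: 'e' vs 'r' !=
Hamming distance = 5


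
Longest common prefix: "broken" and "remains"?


Word 1: "broken"
Word 2: "remains"
Comparing from start:
  Pos 0: 'b' != 'r' (stop)
LCP = "" (length 0)


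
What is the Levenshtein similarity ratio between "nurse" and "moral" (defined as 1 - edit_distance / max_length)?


Word 1: "nurse" (length 5)
Word 2: "moral" (length 5)
One optimal edit sequence:
  1. substitute 'n' -> 'm'  (+1)
  2. substitute 'u' -> 'o'  (+1)
  3. keep 'r'
  4. substitute 's' -> 'a'  (+1)
  5. substitute 'e' -> 'l'  (+1)
Edit distance = 4
Max length = max(5, 5) = 5
Similarity = 1 - 4/5
= 0.2000


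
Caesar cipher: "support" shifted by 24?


Word: "support"
Shift: 24
Each letter → (letter + shift) mod 26:
  's' (18) + 24 = 16 → 'q'
  'u' (20) + 24 = 18 → 's'
  'p' (15) + 24 = 13 → 'n'
  'p' (15) + 24 = 13 → 'n'
  'o' (14) + 24 = 12 → 'm'
  'r' (17) + 24 = 15 → 'p'
  't' (19) + 24 = 17 → 'r'
Result = "qsnnmpr"


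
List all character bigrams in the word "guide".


Word: "guide" (length 5)
Number of bigrams = 5 - 2 + 1 = 4
  Position 0: "gu"
  Position 1: "ui"
  Position 2: "id"
  Position 3: "de"
Bigrams = "gu", "ui", "id", "de"


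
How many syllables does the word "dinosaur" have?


Word: "dinosaur"
Syllable breakdown: di | no | saur
Counting: 3 parts
= 3 syllables


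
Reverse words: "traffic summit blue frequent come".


Original: "traffic summit blue frequent come"
Words (1..n): traffic | summit | blue | frequent | come
Reversed (n..1): come | frequent | blue | summit | traffic
Result = "come frequent blue summit traffic"


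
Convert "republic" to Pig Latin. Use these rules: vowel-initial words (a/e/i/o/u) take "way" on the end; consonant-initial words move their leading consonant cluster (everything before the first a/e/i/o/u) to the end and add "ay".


Word: "republic"
Starts with consonant(s) → move to end, add 'ay'
Consonant cluster: "r"
Pig Latin = "epublicray"


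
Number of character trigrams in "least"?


Word: "least" (length 5)
Number of 3-grams = length - 3 + 1 = 5 - 3 + 1
= 3


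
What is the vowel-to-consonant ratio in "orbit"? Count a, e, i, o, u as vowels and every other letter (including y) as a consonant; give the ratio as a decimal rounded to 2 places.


Word: "orbit"
Vowels (a,e,i,o,u): 2
Consonants: 3
Ratio = 2/3
= 0.67


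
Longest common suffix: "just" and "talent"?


Word 1: "just"
Word 2: "talent"
Comparing from end:
  Pos -1: 't' == 't'
  Pos -2: 's' != 'n' (stop)
LCS = "t" (length 1)


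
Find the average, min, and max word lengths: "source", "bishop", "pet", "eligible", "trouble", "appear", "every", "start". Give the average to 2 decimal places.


Lengths: "source"=6, "bishop"=6, "pet"=3, "eligible"=8, "trouble"=7, "appear"=6, "every"=5, "start"=5
Sum = 46, Count = 8
Average = 46/8 = 5.75
= avg=5.75, min=3, max=8


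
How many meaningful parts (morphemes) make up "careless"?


Word: "careless"
Morphemes: care | -less
Each morpheme carries meaning
= 2 morphemes


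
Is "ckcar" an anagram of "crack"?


Word 1: "crack" → sorted: acckr
Word 2: "ckcar" → sorted: acckr
Same letters? acckr == acckr
Anagram = Yes


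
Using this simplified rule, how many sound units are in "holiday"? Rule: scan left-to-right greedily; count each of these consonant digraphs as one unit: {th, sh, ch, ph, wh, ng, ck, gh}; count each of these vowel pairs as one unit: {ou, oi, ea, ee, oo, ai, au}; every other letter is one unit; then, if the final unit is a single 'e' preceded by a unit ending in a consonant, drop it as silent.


Word: "holiday" (7 letters)
Left-to-right scan:
  1. 'h' (letter)
  2. 'o' (letter)
  3. 'l' (letter)
  4. 'i' (letter)
  5. 'd' (letter)
  6. 'a' (letter)
  7. 'y' (letter)
Units from scan: 7
Sound units = 7 units


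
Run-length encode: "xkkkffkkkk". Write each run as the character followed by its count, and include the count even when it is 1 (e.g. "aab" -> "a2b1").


String: "xkkkffkkkk"
Scanning for consecutive runs:
  'x' x 1
  'k' x 3
  'f' x 2
  'k' x 4
RLE = "x1k3f2k4"


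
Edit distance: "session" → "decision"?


Word 1: "session" (length 7)
Word 2: "decision" (length 8)
One optimal edit sequence (insert/delete/substitute each cost 1):
  1. substitute 's' -> 'd'  (+1)
  2. keep 'e'
  3. insert 'c'  (+1)
  4. substitute 's' -> 'i'  (+1)
  5. keep 's'
  6. keep 'i'
  7. keep 'o'
  8. keep 'n'
Total edit operations: 3
Edit distance = 3


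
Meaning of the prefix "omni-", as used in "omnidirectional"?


Prefix: omni-
As in: omnidirectional -> omni- + directional
Meaning = all


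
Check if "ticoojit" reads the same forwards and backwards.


Word: "ticoojit"
Reversed: "tijoocit"
Forward == Backward? ticoojit != tijoocit
Palindrome = No


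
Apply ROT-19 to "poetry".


Word: "poetry"
Shift: 19
Each letter → (letter + shift) mod 26:
  'p' (15) + 19 = 8 → 'i'
  'o' (14) + 19 = 7 → 'h'
  'e' (4) + 19 = 23 → 'x'
  't' (19) + 19 = 12 → 'm'
  'r' (17) + 19 = 10 → 'k'
  'y' (24) + 19 = 17 → 'r'
Result = "ihxmkr"


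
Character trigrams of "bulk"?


Word: "bulk" (length 4)
Number of trigrams = 4 - 3 + 1 = 2
  Position 0: "bul"
  Position 1: "ulk"
Trigrams = "bul", "ulk"


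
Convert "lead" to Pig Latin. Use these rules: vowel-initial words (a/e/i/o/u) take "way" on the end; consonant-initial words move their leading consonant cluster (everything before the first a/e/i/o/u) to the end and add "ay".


Word: "lead"
Starts with consonant(s) → move to end, add 'ay'
Consonant cluster: "l"
Pig Latin = "eadlay"


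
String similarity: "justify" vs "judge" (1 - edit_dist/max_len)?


Word 1: "justify" (length 7)
Word 2: "judge" (length 5)
One optimal edit sequence:
  1. keep 'j'
  2. keep 'u'
  3. delete 's'  (+1)
  4. delete 't'  (+1)
  5. substitute 'i' -> 'd'  (+1)
  6. substitute 'f' -> 'g'  (+1)
  7. substitute 'y' -> 'e'  (+1)
Edit distance = 5
Max length = max(7, 5) = 7
Similarity = 1 - 5/7
= 0.2857


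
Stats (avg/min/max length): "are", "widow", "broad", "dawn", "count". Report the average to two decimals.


Lengths: "are"=3, "widow"=5, "broad"=5, "dawn"=4, "count"=5
Sum = 22, Count = 5
Average = 22/5 = 4.40
= avg=4.40, min=3, max=5


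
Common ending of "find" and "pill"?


Word 1: "find"
Word 2: "pill"
Comparing from end:
  Pos -1: 'd' != 'l' (stop)
LCS = "" (length 0)


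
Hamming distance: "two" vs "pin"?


Comparing character by character (same length = 3):
  Pos 0: 't' vs 'p' !=
  Pos 1: 'w' vs 'i' !=
  Pos 2: 'o' vs 'n' !=
Hamming distance = 3


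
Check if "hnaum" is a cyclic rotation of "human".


Word: "human", Candidate: "hnaum"
Method: check if candidate is substring of word+word
"humanhuman" contains "hnaum"? No
Is rotation = No


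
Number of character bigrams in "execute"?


Word: "execute" (length 7)
Number of 2-grams = length - 2 + 1 = 7 - 2 + 1
= 6


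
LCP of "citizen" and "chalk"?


Word 1: "citizen"
Word 2: "chalk"
Comparing from start:
  Pos 0: 'c' == 'c'
  Pos 1: 'i' != 'h' (stop)
LCP = "c" (length 1)


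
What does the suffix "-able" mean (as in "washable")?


Suffix: -able
Example: washable (wash + -able)
Meaning = capable of


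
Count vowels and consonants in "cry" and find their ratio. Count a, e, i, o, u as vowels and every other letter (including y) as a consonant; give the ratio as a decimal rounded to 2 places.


Word: "cry"
Vowels (a,e,i,o,u): 0
Consonants: 3
Ratio = 0/3
= 0.00


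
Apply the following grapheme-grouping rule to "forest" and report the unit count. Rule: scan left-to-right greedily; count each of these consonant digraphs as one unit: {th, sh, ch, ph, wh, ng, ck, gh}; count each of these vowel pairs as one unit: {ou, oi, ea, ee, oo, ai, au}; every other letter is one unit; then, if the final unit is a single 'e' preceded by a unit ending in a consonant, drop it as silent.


Word: "forest" (6 letters)
Left-to-right scan:
  [1] 'f' (letter)
  [2] 'o' (letter)
  [3] 'r' (letter)
  [4] 'e' (letter)
  [5] 's' (letter)
  [6] 't' (letter)
Units from scan: 6
Sound units = 6 units


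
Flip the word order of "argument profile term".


Original: "argument profile term"
Words (1..n): argument | profile | term
Reversed (n..1): term | profile | argument
Result = "term profile argument"


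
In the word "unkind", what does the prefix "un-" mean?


Prefix: un-
Example: unkind = un- + kind
Meaning = not / reverse


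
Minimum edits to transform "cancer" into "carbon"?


Word 1: "cancer" (length 6)
Word 2: "carbon" (length 6)
One optimal edit sequence (insert/delete/substitute each cost 1):
  1. keep 'c'
  2. keep 'a'
  3. substitute 'n' -> 'r'  (+1)
  4. substitute 'c' -> 'b'  (+1)
  5. substitute 'e' -> 'o'  (+1)
  6. substitute 'r' -> 'n'  (+1)
Total edit operations: 4
Edit distance = 4


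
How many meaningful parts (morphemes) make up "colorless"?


Word: "colorless"
Morphemes: color | -less
Each morpheme carries meaning
= 2 morphemes


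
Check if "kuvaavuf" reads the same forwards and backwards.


Word: "kuvaavuf"
Reversed: "fuvaavuk"
Forward == Backward? kuvaavuf != fuvaavuk
Palindrome = No


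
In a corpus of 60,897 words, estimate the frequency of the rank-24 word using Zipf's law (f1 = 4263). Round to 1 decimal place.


Zipf's law: f(r) = f(1) / r
f(1) = 4263
f(24) = 4263 / 24
= 177.6 occurrences


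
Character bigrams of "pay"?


Word: "pay" (length 3)
Number of bigrams = 3 - 2 + 1 = 2
  Position 0: "pa"
  Position 1: "ay"
Bigrams = "pa", "ay"


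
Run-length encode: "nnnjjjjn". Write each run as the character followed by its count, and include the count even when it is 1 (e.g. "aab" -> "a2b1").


String: "nnnjjjjn"
Scanning for consecutive runs:
  'n' x 3
  'j' x 4
  'n' x 1
RLE = "n3j4n1"


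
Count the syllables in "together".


Word: "together"
Syllable breakdown: to | geth | er
Counting: 3 parts
= 3 syllables


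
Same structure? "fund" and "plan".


Pattern of "fund": [0, 1, 2, 3]
Pattern of "plan": [0, 1, 2, 3]
Patterns match
Same pattern = Yes


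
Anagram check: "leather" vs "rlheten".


Word 1: "leather" → sorted: aeehlrt
Word 2: "rlheten" → sorted: eehlnrt
Same letters? aeehlrt != eehlnrt
Anagram = No


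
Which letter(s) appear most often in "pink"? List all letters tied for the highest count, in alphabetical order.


Word: "pink"
Letter counts:
  'i': 1
  'k': 1
  'n': 1
  'p': 1
Maximum count = 1
Most frequent = 'i', 'k', 'n', 'p' (1 time each)


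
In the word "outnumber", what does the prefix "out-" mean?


Prefix: out-
Example: outnumber = out- + number
Meaning = surpass


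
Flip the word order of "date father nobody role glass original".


Original: "date father nobody role glass original"
Words (1..n): date | father | nobody | role | glass | original
Reversed (n..1): original | glass | role | nobody | father | date
Result = "original glass role nobody father date"


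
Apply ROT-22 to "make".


Word: "make"
Shift: 22
Each letter → (letter + shift) mod 26:
  'm' (12) + 22 = 8 → 'i'
  'a' (0) + 22 = 22 → 'w'
  'k' (10) + 22 = 6 → 'g'
  'e' (4) + 22 = 0 → 'a'
Result = "iwga"


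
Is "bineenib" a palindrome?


Word: "bineenib"
Reversed: "bineenib"
Forward == Backward? bineenib == bineenib
Palindrome = Yes


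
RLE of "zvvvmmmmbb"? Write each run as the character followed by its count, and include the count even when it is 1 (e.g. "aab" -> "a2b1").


String: "zvvvmmmmbb"
Scanning for consecutive runs:
  'z' x 1
  'v' x 3
  'm' x 4
  'b' x 2
RLE = "z1v3m4b2"


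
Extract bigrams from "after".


Word: "after" (length 5)
Number of bigrams = 5 - 2 + 1 = 4
  Position 0: "af"
  Position 1: "ft"
  Position 2: "te"
  Position 3: "er"
Bigrams = "af", "ft", "te", "er"


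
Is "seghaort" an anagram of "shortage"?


Word 1: "shortage" → sorted: aeghorst
Word 2: "seghaort" → sorted: aeghorst
Same letters? aeghorst == aeghorst
Anagram = Yes


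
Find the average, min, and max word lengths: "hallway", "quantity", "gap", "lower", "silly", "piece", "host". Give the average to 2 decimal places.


Lengths: "hallway"=7, "quantity"=8, "gap"=3, "lower"=5, "silly"=5, "piece"=5, "host"=4
Sum = 37, Count = 7
Average = 37/7 = 5.29
= avg=5.29, min=3, max=8


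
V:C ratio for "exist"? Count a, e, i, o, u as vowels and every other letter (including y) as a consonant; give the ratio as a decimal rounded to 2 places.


Word: "exist"
Vowels (a,e,i,o,u): 2
Consonants: 3
Ratio = 2/3
= 0.67


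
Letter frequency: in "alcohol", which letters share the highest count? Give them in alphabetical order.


Word: "alcohol"
Letter counts:
  'a': 1
  'c': 1
  'h': 1
  'l': 2
  'o': 2
Maximum count = 2
Most frequent = 'l', 'o' (2 times each)


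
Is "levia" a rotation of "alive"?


Word: "alive", Candidate: "levia"
Method: check if candidate is substring of word+word
"alivealive" contains "levia"? No
Is rotation = No


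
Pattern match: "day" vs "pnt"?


Pattern of "day": [0, 1, 2]
Pattern of "pnt": [0, 1, 2]
Patterns match
Same pattern = Yes


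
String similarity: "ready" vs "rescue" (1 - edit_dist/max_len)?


Word 1: "ready" (length 5)
Word 2: "rescue" (length 6)
One optimal edit sequence:
  1. keep 'r'
  2. keep 'e'
  3. insert 's'  (+1)
  4. substitute 'a' -> 'c'  (+1)
  5. substitute 'd' -> 'u'  (+1)
  6. substitute 'y' -> 'e'  (+1)
Edit distance = 4
Max length = max(5, 6) = 6
Similarity = 1 - 4/6
= 0.3333


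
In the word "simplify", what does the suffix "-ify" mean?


Suffix: -ify
As in: simplify -> simple + -ify, with a spelling change
Meaning = to make


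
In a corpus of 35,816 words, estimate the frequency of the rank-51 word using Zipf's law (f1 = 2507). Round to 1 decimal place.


Zipf's law: f(r) = f(1) / r
f(1) = 2507
f(51) = 2507 / 51
= 49.2 occurrences


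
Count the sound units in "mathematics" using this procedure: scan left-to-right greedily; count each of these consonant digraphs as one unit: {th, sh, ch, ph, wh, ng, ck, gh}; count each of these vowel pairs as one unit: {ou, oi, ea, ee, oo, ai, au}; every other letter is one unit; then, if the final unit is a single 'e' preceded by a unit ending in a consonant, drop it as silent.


Word: "mathematics" (11 letters)
Left-to-right scan:
  (1) 'm' (letter)
  (2) 'a' (letter)
  (3) 'th' (digraph)
  (4) 'e' (letter)
  (5) 'm' (letter)
  (6) 'a' (letter)
  (7) 't' (letter)
  (8) 'i' (letter)
  (9) 'c' (letter)
  (10) 's' (letter)
Units from scan: 10
Sound units = 10 units


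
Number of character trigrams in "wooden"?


Word: "wooden" (length 6)
Number of 3-grams = length - 3 + 1 = 6 - 3 + 1
= 4


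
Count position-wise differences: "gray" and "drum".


Comparing character by character (same length = 4):
  Pos 0: 'g' vs 'd' !=
  Pos 1: 'r' vs 'r' =
  Pos 2: 'a' vs 'u' !=
  Pos 3: 'y' vs 'm' !=
Hamming distance = 3


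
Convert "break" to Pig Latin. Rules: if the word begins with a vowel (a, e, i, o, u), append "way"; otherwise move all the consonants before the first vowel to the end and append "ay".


Word: "break"
Starts with consonant(s) → move to end, add 'ay'
Consonant cluster: "br"
Pig Latin = "eakbray"


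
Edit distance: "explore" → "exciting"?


Word 1: "explore" (length 7)
Word 2: "exciting" (length 8)
One optimal edit sequence (insert/delete/substitute each cost 1):
  1. keep 'e'
  2. keep 'x'
  3. insert 'c'  (+1)
  4. substitute 'p' -> 'i'  (+1)
  5. substitute 'l' -> 't'  (+1)
  6. substitute 'o' -> 'i'  (+1)
  7. substitute 'r' -> 'n'  (+1)
  8. substitute 'e' -> 'g'  (+1)
Total edit operations: 6
Edit distance = 6


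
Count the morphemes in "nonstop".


Word: "nonstop"
Morphemes: non- | stop
Each morpheme carries meaning
= 2 morphemes


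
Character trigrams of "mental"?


Word: "mental" (length 6)
Number of trigrams = 6 - 3 + 1 = 4
  Position 0: "men"
  Position 1: "ent"
  Position 2: "nta"
  Position 3: "tal"
Trigrams = "men", "ent", "nta", "tal"


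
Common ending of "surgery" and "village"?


Word 1: "surgery"
Word 2: "village"
Comparing from end:
  Pos -1: 'y' != 'e' (stop)
LCS = "" (length 0)


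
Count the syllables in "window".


Word: "window"
Syllable breakdown: win-dow
Counting: 2 parts
= 2 syllables


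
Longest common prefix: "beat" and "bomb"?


Word 1: "beat"
Word 2: "bomb"
Comparing from start:
  Pos 0: 'b' == 'b'
  Pos 1: 'e' != 'o' (stop)
LCP = "b" (length 1)


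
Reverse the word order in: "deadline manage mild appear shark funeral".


Original: "deadline manage mild appear shark funeral"
Words (1..n): deadline | manage | mild | appear | shark | funeral
Reversed (n..1): funeral | shark | appear | mild | manage | deadline
Result = "funeral shark appear mild manage deadline"


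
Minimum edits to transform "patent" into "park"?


Word 1: "patent" (length 6)
Word 2: "park" (length 4)
One optimal edit sequence (insert/delete/substitute each cost 1):
  1. keep 'p'
  2. keep 'a'
  3. delete 't'  (+1)
  4. delete 'e'  (+1)
  5. substitute 'n' -> 'r'  (+1)
  6. substitute 't' -> 'k'  (+1)
Total edit operations: 4
Edit distance = 4


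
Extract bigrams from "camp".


Word: "camp" (length 4)
Number of bigrams = 4 - 2 + 1 = 3
  Position 0: "ca"
  Position 1: "am"
  Position 2: "mp"
Bigrams = "ca", "am", "mp"


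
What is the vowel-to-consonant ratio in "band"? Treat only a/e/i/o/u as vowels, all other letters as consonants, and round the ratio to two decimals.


Word: "band"
Vowels (a,e,i,o,u): 1
Consonants: 3
Ratio = 1/3
= 0.33


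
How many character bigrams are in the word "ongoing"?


Word: "ongoing" (length 7)
Number of 2-grams = length - 2 + 1 = 7 - 2 + 1
= 6


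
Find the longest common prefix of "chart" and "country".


Word 1: "chart"
Word 2: "country"
Comparing from start:
  Pos 0: 'c' == 'c'
  Pos 1: 'h' != 'o' (stop)
LCP = "c" (length 1)


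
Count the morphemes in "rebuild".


Word: "rebuild"
Morphemes: re- | build
Each morpheme carries meaning
= 2 morphemes


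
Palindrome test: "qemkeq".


Word: "qemkeq"
Reversed: "qekmeq"
Forward == Backward? qemkeq != qekmeq
Palindrome = No


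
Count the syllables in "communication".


Word: "communication"
Syllable breakdown: com-mu-ni-ca-tion
Counting: 5 parts
= 5 syllables


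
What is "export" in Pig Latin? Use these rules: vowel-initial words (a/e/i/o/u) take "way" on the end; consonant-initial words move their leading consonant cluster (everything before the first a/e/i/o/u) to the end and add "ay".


Word: "export"
Starts with vowel → add 'way'
Pig Latin = "exportway"


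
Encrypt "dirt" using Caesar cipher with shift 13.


Word: "dirt"
Shift: 13
Each letter → (letter + shift) mod 26:
  'd' (3) + 13 = 16 → 'q'
  'i' (8) + 13 = 21 → 'v'
  'r' (17) + 13 = 4 → 'e'
  't' (19) + 13 = 6 → 'g'
Result = "qveg"


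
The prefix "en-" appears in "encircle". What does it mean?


Prefix: en-
Example: encircle (en- + circle)
Meaning = cause to / put into


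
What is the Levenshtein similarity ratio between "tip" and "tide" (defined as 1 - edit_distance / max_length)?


Word 1: "tip" (length 3)
Word 2: "tide" (length 4)
One optimal edit sequence:
  1. keep 't'
  2. keep 'i'
  3. insert 'd'  (+1)
  4. substitute 'p' -> 'e'  (+1)
Edit distance = 2
Max length = max(3, 4) = 4
Similarity = 1 - 2/4
= 0.5000


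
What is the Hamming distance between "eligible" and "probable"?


Comparing character by character (same length = 8):
  Pos 0: 'e' vs 'p' !=
  Pos 1: 'l' vs 'r' !=
  Pos 2: 'i' vs 'o' !=
  Pos 3: 'g' vs 'b' !=
  Pos 4: 'i' vs 'a' !=
  Pos 5: 'b' vs 'b' =
  Pos 6: 'l' vs 'l' =
  Pos 7: 'e' vs 'e' =
Hamming distance = 5


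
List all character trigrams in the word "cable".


Word: "cable" (length 5)
Number of trigrams = 5 - 3 + 1 = 3
  Position 0: "cab"
  Position 1: "abl"
  Position 2: "ble"
Trigrams = "cab", "abl", "ble"


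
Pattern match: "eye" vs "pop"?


Pattern of "eye": [0, 1, 0]
Pattern of "pop": [0, 1, 0]
Patterns match
Same pattern = Yes


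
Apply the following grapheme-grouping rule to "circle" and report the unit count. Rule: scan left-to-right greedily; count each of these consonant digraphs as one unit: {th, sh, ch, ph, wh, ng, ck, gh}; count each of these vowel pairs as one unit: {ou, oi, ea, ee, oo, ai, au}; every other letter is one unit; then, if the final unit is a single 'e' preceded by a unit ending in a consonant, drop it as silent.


Word: "circle" (6 letters)
Left-to-right scan:
  [1] 'c' (letter)
  [2] 'i' (letter)
  [3] 'r' (letter)
  [4] 'c' (letter)
  [5] 'l' (letter)
  [6] 'e' (letter)
Units from scan: 6
Final unit is 'e' after a consonant -> drop as silent (-1)
Sound units = 5 units


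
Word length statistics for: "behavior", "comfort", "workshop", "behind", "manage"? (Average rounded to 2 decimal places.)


Lengths: "behavior"=8, "comfort"=7, "workshop"=8, "behind"=6, "manage"=6
Sum = 35, Count = 5
Average = 35/5 = 7.00
= avg=7.00, min=6, max=8


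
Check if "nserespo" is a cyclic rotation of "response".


Word: "response", Candidate: "nserespo"
Method: check if candidate is substring of word+word
"responseresponse" contains "nserespo"? Yes
Is rotation = Yes


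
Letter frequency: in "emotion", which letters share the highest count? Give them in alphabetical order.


Word: "emotion"
Letter counts:
  'e': 1
  'i': 1
  'm': 1
  'n': 1
  'o': 2
  't': 1
Maximum count = 2
Most frequent = 'o' (2 times each)


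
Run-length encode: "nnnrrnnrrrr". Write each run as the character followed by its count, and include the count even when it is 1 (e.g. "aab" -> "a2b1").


String: "nnnrrnnrrrr"
Scanning for consecutive runs:
  'n' x 3
  'r' x 2
  'n' x 2
  'r' x 4
RLE = "n3r2n2r4"


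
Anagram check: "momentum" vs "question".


Word 1: "momentum" → sorted: emmmnotu
Word 2: "question" → sorted: einoqstu
Same letters? emmmnotu != einoqstu
Anagram = No


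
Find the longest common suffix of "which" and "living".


Word 1: "which"
Word 2: "living"
Comparing from end:
  Pos -1: 'h' != 'g' (stop)
LCS = "" (length 0)


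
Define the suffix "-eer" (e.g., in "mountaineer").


Suffix: -eer
Example: mountaineer = mountain + -eer
Meaning = one who is concerned with


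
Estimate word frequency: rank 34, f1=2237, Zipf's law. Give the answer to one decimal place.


Zipf's law: f(r) = f(1) / r
f(1) = 2237
f(34) = 2237 / 34
= 65.8 occurrences


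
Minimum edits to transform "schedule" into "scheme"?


Word 1: "schedule" (length 8)
Word 2: "scheme" (length 6)
One optimal edit sequence (insert/delete/substitute each cost 1):
  1. keep 's'
  2. keep 'c'
  3. keep 'h'
  4. keep 'e'
  5. delete 'd'  (+1)
  6. delete 'u'  (+1)
  7. substitute 'l' -> 'm'  (+1)
  8. keep 'e'
Total edit operations: 3
Edit distance = 3


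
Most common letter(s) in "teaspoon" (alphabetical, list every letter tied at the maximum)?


Word: "teaspoon"
Letter counts:
  'a': 1
  'e': 1
  'n': 1
  'o': 2
  'p': 1
  's': 1
  't': 1
Maximum count = 2
Most frequent = 'o' (2 times each)


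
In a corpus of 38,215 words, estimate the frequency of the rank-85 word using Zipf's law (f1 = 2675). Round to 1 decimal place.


Zipf's law: f(r) = f(1) / r
f(1) = 2675
f(85) = 2675 / 85
= 31.5 occurrences


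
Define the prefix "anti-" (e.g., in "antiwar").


Prefix: anti-
Example: antiwar = anti- + war
Meaning = against


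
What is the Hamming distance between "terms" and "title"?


Comparing character by character (same length = 5):
  Pos 0: 't' vs 't' =
  Pos 1: 'e' vs 'i' !=
  Pos 2: 'r' vs 't' !=
  Pos 3: 'm' vs 'l' !=
  Pos 4: 's' vs 'e' !=
Hamming distance = 4


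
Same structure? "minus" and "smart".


Pattern of "minus": [0, 1, 2, 3, 4]
Pattern of "smart": [0, 1, 2, 3, 4]
Patterns match
Same pattern = Yes


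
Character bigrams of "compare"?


Word: "compare" (length 7)
Number of bigrams = 7 - 2 + 1 = 6
  Position 0: "co"
  Position 1: "om"
  Position 2: "mp"
  Position 3: "pa"
  Position 4: "ar"
  Position 5: "re"
Bigrams = "co", "om", "mp", "pa", "ar", "re"


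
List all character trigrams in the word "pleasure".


Word: "pleasure" (length 8)
Number of trigrams = 8 - 3 + 1 = 6
  Position 0: "ple"
  Position 1: "lea"
  Position 2: "eas"
  Position 3: "asu"
  Position 4: "sur"
  Position 5: "ure"
Trigrams = "ple", "lea", "eas", "asu", "sur", "ure"


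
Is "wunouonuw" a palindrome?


Word: "wunouonuw"
Reversed: "wunouonuw"
Forward == Backward? wunouonuw == wunouonuw
Palindrome = Yes


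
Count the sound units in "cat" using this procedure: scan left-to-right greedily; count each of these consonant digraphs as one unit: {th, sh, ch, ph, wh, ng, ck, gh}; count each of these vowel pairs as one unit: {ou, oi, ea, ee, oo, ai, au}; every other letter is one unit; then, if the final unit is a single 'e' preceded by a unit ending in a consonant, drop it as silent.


Word: "cat" (3 letters)
Left-to-right scan:
  (1) 'c' (letter)
  (2) 'a' (letter)
  (3) 't' (letter)
Units from scan: 3
Sound units = 3 units


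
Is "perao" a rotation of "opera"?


Word: "opera", Candidate: "perao"
Method: check if candidate is substring of word+word
"operaopera" contains "perao"? Yes
Is rotation = Yes


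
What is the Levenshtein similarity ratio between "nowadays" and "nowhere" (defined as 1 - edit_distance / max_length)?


Word 1: "nowadays" (length 8)
Word 2: "nowhere" (length 7)
One optimal edit sequence:
  1. keep 'n'
  2. keep 'o'
  3. keep 'w'
  4. delete 'a'  (+1)
  5. substitute 'd' -> 'h'  (+1)
  6. substitute 'a' -> 'e'  (+1)
  7. substitute 'y' -> 'r'  (+1)
  8. substitute 's' -> 'e'  (+1)
Edit distance = 5
Max length = max(8, 7) = 8
Similarity = 1 - 5/8
= 0.3750


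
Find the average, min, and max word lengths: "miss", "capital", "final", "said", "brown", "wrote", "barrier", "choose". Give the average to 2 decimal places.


Lengths: "miss"=4, "capital"=7, "final"=5, "said"=4, "brown"=5, "wrote"=5, "barrier"=7, "choose"=6
Sum = 43, Count = 8
Average = 43/8 = 5.38
= avg=5.38, min=4, max=7


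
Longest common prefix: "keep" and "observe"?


Word 1: "keep"
Word 2: "observe"
Comparing from start:
  Pos 0: 'k' != 'o' (stop)
LCP = "" (length 0)


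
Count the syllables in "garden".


Word: "garden"
Syllable breakdown: gar-den
Counting: 2 parts
= 2 syllables


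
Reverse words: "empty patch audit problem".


Original: "empty patch audit problem"
Words (1..n): empty | patch | audit | problem
Reversed (n..1): problem | audit | patch | empty
Result = "problem audit patch empty"


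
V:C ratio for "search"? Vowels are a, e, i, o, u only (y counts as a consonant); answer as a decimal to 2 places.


Word: "search"
Vowels (a,e,i,o,u): 2
Consonants: 4
Ratio = 2/4
= 0.50


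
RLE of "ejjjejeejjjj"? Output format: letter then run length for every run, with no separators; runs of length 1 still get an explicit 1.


String: "ejjjejeejjjj"
Scanning for consecutive runs:
  'e' x 1
  'j' x 3
  'e' x 1
  'j' x 1
  'e' x 2
  'j' x 4
RLE = "e1j3e1j1e2j4"


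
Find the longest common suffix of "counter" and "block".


Word 1: "counter"
Word 2: "block"
Comparing from end:
  Pos -1: 'r' != 'k' (stop)
LCS = "" (length 0)


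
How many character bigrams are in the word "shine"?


Word: "shine" (length 5)
Number of 2-grams = length - 2 + 1 = 5 - 2 + 1
= 4


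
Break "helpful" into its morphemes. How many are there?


Word: "helpful"
Morphemes: help + -ful
Each morpheme carries meaning
= 2 morphemes


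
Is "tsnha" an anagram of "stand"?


Word 1: "stand" → sorted: adnst
Word 2: "tsnha" → sorted: ahnst
Same letters? adnst != ahnst
Anagram = No


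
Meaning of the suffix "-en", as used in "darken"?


Suffix: -en
As in: darken -> dark + -en
Meaning = to make / become


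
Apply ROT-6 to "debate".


Word: "debate"
Shift: 6
Each letter → (letter + shift) mod 26:
  'd' (3) + 6 = 9 → 'j'
  'e' (4) + 6 = 10 → 'k'
  'b' (1) + 6 = 7 → 'h'
  'a' (0) + 6 = 6 → 'g'
  't' (19) + 6 = 25 → 'z'
  'e' (4) + 6 = 10 → 'k'
Result = "jkhgzk"


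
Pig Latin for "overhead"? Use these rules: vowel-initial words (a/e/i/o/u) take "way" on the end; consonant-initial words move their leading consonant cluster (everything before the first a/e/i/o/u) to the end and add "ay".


Word: "overhead"
Starts with vowel → add 'way'
Pig Latin = "overheadway"


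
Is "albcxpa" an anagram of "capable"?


Word 1: "capable" → sorted: aabcelp
Word 2: "albcxpa" → sorted: aabclpx
Same letters? aabcelp != aabclpx
Anagram = No


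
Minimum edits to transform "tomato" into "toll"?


Word 1: "tomato" (length 6)
Word 2: "toll" (length 4)
One optimal edit sequence (insert/delete/substitute each cost 1):
  1. keep 't'
  2. keep 'o'
  3. delete 'm'  (+1)
  4. delete 'a'  (+1)
  5. substitute 't' -> 'l'  (+1)
  6. substitute 'o' -> 'l'  (+1)
Total edit operations: 4
Edit distance = 4


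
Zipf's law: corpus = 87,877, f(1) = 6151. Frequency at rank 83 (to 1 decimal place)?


Zipf's law: f(r) = f(1) / r
f(1) = 6151
f(83) = 6151 / 83
= 74.1 occurrences


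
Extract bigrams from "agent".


Word: "agent" (length 5)
Number of bigrams = 5 - 2 + 1 = 4
  Position 0: "ag"
  Position 1: "ge"
  Position 2: "en"
  Position 3: "nt"
Bigrams = "ag", "ge", "en", "nt"


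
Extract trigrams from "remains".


Word: "remains" (length 7)
Number of trigrams = 7 - 3 + 1 = 5
  Position 0: "rem"
  Position 1: "ema"
  Position 2: "mai"
  Position 3: "ain"
  Position 4: "ins"
Trigrams = "rem", "ema", "mai", "ain", "ins"


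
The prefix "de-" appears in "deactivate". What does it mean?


Prefix: de-
As in: deactivate -> de- + activate
Meaning = remove / reverse


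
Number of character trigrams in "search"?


Word: "search" (length 6)
Number of 3-grams = length - 3 + 1 = 6 - 3 + 1
= 4


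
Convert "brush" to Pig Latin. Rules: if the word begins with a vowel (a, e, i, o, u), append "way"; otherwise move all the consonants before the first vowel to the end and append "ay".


Word: "brush"
Starts with consonant(s) → move to end, add 'ay'
Consonant cluster: "br"
Pig Latin = "ushbray"
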